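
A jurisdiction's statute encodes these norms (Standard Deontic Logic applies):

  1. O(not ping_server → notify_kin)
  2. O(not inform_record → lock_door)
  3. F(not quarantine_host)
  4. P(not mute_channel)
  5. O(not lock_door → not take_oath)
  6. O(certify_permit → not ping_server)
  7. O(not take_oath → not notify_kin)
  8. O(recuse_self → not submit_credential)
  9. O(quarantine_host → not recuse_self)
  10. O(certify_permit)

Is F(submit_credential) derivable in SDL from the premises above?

Premise 8 is O(recuse_self → not submit_credential), but O(recuse_self) is not derivable from the premises, so it does not yield O(not submit_credential).
No other premise forces O(not submit_credential). An ideal world satisfying every premise can still have submit_credential true, so F(submit_credential) is not derivable.

No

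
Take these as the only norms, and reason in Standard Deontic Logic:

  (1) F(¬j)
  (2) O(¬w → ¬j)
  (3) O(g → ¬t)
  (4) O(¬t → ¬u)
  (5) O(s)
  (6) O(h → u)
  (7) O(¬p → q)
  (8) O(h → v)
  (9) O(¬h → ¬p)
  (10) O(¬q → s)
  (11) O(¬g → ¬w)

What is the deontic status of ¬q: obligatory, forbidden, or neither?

Premise 1 is F(¬j), i.e. O(j).
The contrapositive of premise 2 (O(¬w → ¬j)) is O(j → w), and O(j) is already established, so O(w).
Premise 11 is O(¬g → ¬w); contrapositively O(w → g). Since O(w) holds, K gives O(g).
With premise 3, O(g → ¬t), the K-axiom yields O(¬t).
With premise 4, O(¬t → ¬u), the K-axiom yields O(¬u).
Premise 6, O(h → u), contraposes to O(¬u → ¬h); with O(¬u) we get O(¬h).
Applying K to premise 9 (O(¬h → ¬p)) and O(¬h) yields O(¬p).
From O(¬p) and premise 7, O(¬p → q), we obtain O(q).
Premises 5, 8, 10 do not contribute to this derivation.
Thus O(q), which is F(¬q): ¬q is forbidden.

Forbidden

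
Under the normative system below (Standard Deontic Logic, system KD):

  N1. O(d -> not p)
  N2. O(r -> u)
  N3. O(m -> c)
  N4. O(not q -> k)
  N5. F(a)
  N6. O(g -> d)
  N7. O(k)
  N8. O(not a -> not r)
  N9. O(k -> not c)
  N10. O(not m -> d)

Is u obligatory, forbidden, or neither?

Premise 2 is O(r -> u), but O(r) is not derivable from the premises, so it does not yield O(u).
No premise or chain of K-axiom applications forces O(u), and none forces O(not u). So u is neither obligatory nor forbidden under these norms.

Neither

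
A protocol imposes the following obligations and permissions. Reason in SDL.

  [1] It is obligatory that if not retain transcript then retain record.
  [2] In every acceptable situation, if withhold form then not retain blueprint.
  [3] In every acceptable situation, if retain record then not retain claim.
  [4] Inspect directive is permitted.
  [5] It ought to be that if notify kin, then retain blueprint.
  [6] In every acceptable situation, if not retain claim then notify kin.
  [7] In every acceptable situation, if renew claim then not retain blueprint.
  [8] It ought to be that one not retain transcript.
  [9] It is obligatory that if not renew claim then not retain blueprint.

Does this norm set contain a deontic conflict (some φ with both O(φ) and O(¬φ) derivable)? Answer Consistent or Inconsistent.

Inconsistent

By case analysis on renew_claim: premise 7 gives O(renew_claim → ¬retain_blueprint) and premise 9 gives O(¬renew_claim → ¬retain_blueprint), so O(¬retain_blueprint) either way.
The contrapositive of premise 5 (O(notify_kin → retain_blueprint)) is O(¬retain_blueprint → ¬notify_kin), and O(¬retain_blueprint) is already established, so O(¬notify_kin).
Premise 6, O(¬retain_claim → notify_kin), contraposes to O(¬notify_kin → retain_claim); with O(¬notify_kin) we get O(retain_claim).
Premise 3 is O(retain_record → ¬retain_claim); contrapositively O(retain_claim → ¬retain_record). Since O(retain_claim) holds, K gives O(¬retain_record).
The contrapositive of premise 1 (O(¬retain_transcript → retain_record)) is O(¬retain_record → retain_transcript), and O(¬retain_record) is already established, so O(retain_transcript).
Yet premise 8 states O(¬retain_transcript).
We now have both O(retain_transcript) and O(¬retain_transcript) — retain_transcript is simultaneously obligatory and forbidden, violating the D-axiom.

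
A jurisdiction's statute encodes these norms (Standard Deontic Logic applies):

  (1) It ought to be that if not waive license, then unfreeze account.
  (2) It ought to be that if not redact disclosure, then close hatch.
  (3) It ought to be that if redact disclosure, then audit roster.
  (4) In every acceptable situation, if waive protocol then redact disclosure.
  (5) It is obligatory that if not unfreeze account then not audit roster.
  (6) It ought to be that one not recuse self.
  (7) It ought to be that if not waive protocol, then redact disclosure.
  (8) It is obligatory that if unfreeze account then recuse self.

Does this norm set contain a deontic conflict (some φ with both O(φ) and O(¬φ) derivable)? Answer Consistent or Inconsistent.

Inconsistent

Premises 4 and 7 cover both cases: O(waive_protocol → redact_disclosure) and O(¬waive_protocol → redact_disclosure). Since waive_protocol ∨ ¬waive_protocol is a tautology, O(redact_disclosure) follows.
Applying K to premise 3 (O(redact_disclosure → audit_roster)) and O(redact_disclosure) yields O(audit_roster).
Premise 5, O(¬unfreeze_account → ¬audit_roster), contraposes to O(audit_roster → unfreeze_account); with O(audit_roster) we get O(unfreeze_account).
Applying K to premise 8 (O(unfreeze_account → recuse_self)) and O(unfreeze_account) yields O(recuse_self).
But premise 6 directly asserts O(¬recuse_self).
We now have both O(recuse_self) and O(¬recuse_self) — recuse_self is simultaneously obligatory and forbidden, violating the D-axiom.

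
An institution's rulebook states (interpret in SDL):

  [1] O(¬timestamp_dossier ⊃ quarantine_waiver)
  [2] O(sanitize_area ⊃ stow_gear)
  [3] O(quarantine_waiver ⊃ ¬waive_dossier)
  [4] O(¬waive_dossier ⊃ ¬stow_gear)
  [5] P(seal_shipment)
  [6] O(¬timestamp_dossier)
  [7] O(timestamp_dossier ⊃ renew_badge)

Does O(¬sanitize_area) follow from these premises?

Premise 6 gives O(¬timestamp_dossier).
Premise 1 is O(¬timestamp_dossier ⊃ quarantine_waiver); since O(¬timestamp_dossier), deontic closure gives O(quarantine_waiver).
With premise 3, O(quarantine_waiver ⊃ ¬waive_dossier), the K-axiom yields O(¬waive_dossier).
Applying K to premise 4 (O(¬waive_dossier ⊃ ¬stow_gear)) and O(¬waive_dossier) yields O(¬stow_gear).
The contrapositive of premise 2 (O(sanitize_area ⊃ stow_gear)) is O(¬stow_gear ⊃ ¬sanitize_area), and O(¬stow_gear) is already established, so O(¬sanitize_area).
Premises 5, 7 do not contribute to this derivation.
So O(¬sanitize_area) follows.

Yes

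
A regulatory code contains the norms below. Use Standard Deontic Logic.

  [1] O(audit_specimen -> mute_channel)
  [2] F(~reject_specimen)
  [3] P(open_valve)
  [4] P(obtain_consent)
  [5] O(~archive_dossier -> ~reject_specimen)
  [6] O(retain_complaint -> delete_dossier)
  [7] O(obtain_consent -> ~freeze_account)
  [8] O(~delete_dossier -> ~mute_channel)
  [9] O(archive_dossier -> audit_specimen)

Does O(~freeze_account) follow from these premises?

Premise 7 is O(obtain_consent -> ~freeze_account), but O(obtain_consent) is not derivable from the premises (the permission P(obtain_consent) asserts only ~O(~obtain_consent), not O(obtain_consent)), so it does not yield O(~freeze_account).
No other premise forces O(~freeze_account). An ideal world satisfying every premise can still have ~freeze_account false, so O(~freeze_account) is not derivable.

No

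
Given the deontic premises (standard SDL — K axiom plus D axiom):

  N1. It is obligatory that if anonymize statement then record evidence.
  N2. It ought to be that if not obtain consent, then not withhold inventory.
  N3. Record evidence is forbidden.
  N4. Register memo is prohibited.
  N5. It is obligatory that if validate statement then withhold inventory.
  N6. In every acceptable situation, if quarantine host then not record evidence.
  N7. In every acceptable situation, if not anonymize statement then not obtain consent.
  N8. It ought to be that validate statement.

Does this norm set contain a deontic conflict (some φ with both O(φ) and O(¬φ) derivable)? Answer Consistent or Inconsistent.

Inconsistent

Premise 3, F(record_evidence), is equivalent to O(¬record_evidence).
Premise 1 is O(anonymize_statement → record_evidence); contrapositively O(¬record_evidence → ¬anonymize_statement). Since O(¬record_evidence) holds, K gives O(¬anonymize_statement).
Premise 7 is O(¬anonymize_statement → ¬obtain_consent); since O(¬anonymize_statement), deontic closure gives O(¬obtain_consent).
From O(¬obtain_consent) and premise 2, O(¬obtain_consent → ¬withhold_inventory), we obtain O(¬withhold_inventory).
Premise 5 is O(validate_statement → withhold_inventory); contrapositively O(¬withhold_inventory → ¬validate_statement). Since O(¬withhold_inventory) holds, K gives O(¬validate_statement).
However, premise 8 gives O(validate_statement).
We now have both O(¬validate_statement) and O(validate_statement) — validate_statement is simultaneously obligatory and forbidden, violating the D-axiom.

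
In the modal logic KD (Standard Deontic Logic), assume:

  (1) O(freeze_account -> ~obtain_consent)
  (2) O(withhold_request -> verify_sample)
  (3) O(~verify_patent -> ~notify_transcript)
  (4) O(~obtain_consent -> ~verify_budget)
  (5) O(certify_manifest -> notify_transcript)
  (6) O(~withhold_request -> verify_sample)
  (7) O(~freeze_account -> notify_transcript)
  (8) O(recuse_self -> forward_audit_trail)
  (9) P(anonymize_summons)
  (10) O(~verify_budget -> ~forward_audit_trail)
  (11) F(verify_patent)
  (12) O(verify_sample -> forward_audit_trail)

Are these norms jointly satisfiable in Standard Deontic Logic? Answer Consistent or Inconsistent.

Premises 6 and 2 are O(~withhold_request -> verify_sample) and O(withhold_request -> verify_sample); every ideal world satisfies ~withhold_request or withhold_request, so in either case verify_sample holds — hence O(verify_sample).
With premise 12, O(verify_sample -> forward_audit_trail), the K-axiom yields O(forward_audit_trail).
The contrapositive of premise 10 (O(~verify_budget -> ~forward_audit_trail)) is O(forward_audit_trail -> verify_budget), and O(forward_audit_trail) is already established, so O(verify_budget).
Premise 4, O(~obtain_consent -> ~verify_budget), contraposes to O(verify_budget -> obtain_consent); with O(verify_budget) we get O(obtain_consent).
Premise 1, O(freeze_account -> ~obtain_consent), contraposes to O(obtain_consent -> ~freeze_account); with O(obtain_consent) we get O(~freeze_account).
Premise 7 is O(~freeze_account -> notify_transcript); since O(~freeze_account), deontic closure gives O(notify_transcript).
Premise 3, O(~verify_patent -> ~notify_transcript), contraposes to O(notify_transcript -> verify_patent); with O(notify_transcript) we get O(verify_patent).
Yet premise 11 is F(verify_patent), i.e. O(~verify_patent).
We now have both O(verify_patent) and O(~verify_patent) — verify_patent is simultaneously obligatory and forbidden, violating the D-axiom.

Inconsistent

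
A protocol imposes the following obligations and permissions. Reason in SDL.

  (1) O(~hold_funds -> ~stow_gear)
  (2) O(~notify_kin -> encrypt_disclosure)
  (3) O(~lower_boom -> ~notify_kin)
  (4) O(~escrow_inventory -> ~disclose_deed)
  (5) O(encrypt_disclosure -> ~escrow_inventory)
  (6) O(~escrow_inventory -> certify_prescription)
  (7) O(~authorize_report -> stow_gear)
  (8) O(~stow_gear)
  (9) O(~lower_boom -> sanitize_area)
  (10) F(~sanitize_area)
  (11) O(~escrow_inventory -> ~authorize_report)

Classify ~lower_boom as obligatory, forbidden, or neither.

Premise 8 states O(~stow_gear) outright.
Premise 7 is O(~authorize_report -> stow_gear); contrapositively O(~stow_gear -> authorize_report). Since O(~stow_gear) holds, K gives O(authorize_report).
Premise 11, O(~escrow_inventory -> ~authorize_report), contraposes to O(authorize_report -> escrow_inventory); with O(authorize_report) we get O(escrow_inventory).
Premise 5 is O(encrypt_disclosure -> ~escrow_inventory); contrapositively O(escrow_inventory -> ~encrypt_disclosure). Since O(escrow_inventory) holds, K gives O(~encrypt_disclosure).
Premise 2, O(~notify_kin -> encrypt_disclosure), contraposes to O(~encrypt_disclosure -> notify_kin); with O(~encrypt_disclosure) we get O(notify_kin).
The contrapositive of premise 3 (O(~lower_boom -> ~notify_kin)) is O(notify_kin -> lower_boom), and O(notify_kin) is already established, so O(lower_boom).
Premises 1, 4, 6, 9, 10 do not contribute to this derivation.
Thus O(lower_boom), which is F(~lower_boom): ~lower_boom is forbidden.

Forbidden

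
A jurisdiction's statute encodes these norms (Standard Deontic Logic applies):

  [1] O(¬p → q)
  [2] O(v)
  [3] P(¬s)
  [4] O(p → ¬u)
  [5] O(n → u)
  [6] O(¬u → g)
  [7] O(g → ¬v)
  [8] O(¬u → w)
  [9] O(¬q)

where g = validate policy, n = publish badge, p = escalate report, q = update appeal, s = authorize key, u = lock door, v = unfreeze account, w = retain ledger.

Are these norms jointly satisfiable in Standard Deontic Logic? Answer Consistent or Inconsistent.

Premise 2 gives O(v).
The contrapositive of premise 7 (O(g → ¬v)) is O(v → ¬g), and O(v) is already established, so O(¬g).
The contrapositive of premise 6 (O(¬u → g)) is O(¬g → u), and O(¬g) is already established, so O(u).
The contrapositive of premise 4 (O(p → ¬u)) is O(u → ¬p), and O(u) is already established, so O(¬p).
Applying K to premise 1 (O(¬p → q)) and O(¬p) yields O(q).
But premise 9 directly asserts O(¬q).
We now have both O(q) and O(¬q) — q is simultaneously obligatory and forbidden, violating the D-axiom.

Inconsistent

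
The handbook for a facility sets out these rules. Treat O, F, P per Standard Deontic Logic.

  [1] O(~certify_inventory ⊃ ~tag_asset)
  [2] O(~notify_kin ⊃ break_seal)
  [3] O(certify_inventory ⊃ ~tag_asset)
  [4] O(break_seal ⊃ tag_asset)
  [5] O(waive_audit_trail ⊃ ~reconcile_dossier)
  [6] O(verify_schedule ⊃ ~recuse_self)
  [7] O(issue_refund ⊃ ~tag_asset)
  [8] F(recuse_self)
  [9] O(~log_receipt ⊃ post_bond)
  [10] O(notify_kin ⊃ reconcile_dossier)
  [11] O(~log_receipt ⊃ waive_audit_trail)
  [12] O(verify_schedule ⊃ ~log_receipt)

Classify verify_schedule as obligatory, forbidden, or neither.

Forbidden

By case analysis on certify_inventory: premise 3 gives O(certify_inventory ⊃ ~tag_asset) and premise 1 gives O(~certify_inventory ⊃ ~tag_asset), so O(~tag_asset) either way.
Premise 4, O(break_seal ⊃ tag_asset), contraposes to O(~tag_asset ⊃ ~break_seal); with O(~tag_asset) we get O(~break_seal).
The contrapositive of premise 2 (O(~notify_kin ⊃ break_seal)) is O(~break_seal ⊃ notify_kin), and O(~break_seal) is already established, so O(notify_kin).
With premise 10, O(notify_kin ⊃ reconcile_dossier), the K-axiom yields O(reconcile_dossier).
Premise 5, O(waive_audit_trail ⊃ ~reconcile_dossier), contraposes to O(reconcile_dossier ⊃ ~waive_audit_trail); with O(reconcile_dossier) we get O(~waive_audit_trail).
Premise 11 is O(~log_receipt ⊃ waive_audit_trail); contrapositively O(~waive_audit_trail ⊃ log_receipt). Since O(~waive_audit_trail) holds, K gives O(log_receipt).
Premise 12 is O(verify_schedule ⊃ ~log_receipt); contrapositively O(log_receipt ⊃ ~verify_schedule). Since O(log_receipt) holds, K gives O(~verify_schedule).
Premises 6, 7, 8, 9 do not contribute to this derivation.
Thus O(~verify_schedule), which is F(verify_schedule): verify_schedule is forbidden.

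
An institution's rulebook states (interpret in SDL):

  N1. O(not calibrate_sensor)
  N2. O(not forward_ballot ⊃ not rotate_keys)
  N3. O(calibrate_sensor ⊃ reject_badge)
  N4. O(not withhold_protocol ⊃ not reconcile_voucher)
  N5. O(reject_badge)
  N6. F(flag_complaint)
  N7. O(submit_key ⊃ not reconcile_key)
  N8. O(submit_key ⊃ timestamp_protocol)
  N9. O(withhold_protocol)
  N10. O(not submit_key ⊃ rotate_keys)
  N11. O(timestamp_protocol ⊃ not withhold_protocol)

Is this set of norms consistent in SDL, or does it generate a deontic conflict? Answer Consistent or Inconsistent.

Consistent

Premise 3 is O(calibrate_sensor ⊃ reject_badge); even if O(reject_badge) held, inferring O(calibrate_sensor) would be affirming the consequent — invalid.
So O(calibrate_sensor) is not derivable, and the apparent clash with O(not calibrate_sensor) does not arise.
A world satisfying every obligation exists (e.g. calibrate_sensor=false, flag_complaint=false, forward_ballot=true, reconcile_key=false, reconcile_voucher=false, reject_badge=true, rotate_keys=true, submit_key=false, timestamp_protocol=false, withhold_protocol=true); no atom is both obligatory and forbidden, so the set is consistent.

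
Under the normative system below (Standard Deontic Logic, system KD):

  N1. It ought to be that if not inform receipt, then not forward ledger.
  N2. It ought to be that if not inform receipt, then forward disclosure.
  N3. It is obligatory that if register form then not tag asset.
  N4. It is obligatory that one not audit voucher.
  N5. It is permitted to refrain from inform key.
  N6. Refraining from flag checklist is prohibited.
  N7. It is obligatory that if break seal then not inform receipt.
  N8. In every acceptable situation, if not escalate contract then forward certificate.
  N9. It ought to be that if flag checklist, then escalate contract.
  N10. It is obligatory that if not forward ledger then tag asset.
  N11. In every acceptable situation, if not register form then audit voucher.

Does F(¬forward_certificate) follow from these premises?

No

Premise 8 is O(¬escalate_contract → forward_certificate), but O(¬escalate_contract) is not derivable from the premises, so it does not yield O(forward_certificate).
No other premise forces O(forward_certificate). An ideal world satisfying every premise can still have ¬forward_certificate true, so F(¬forward_certificate) is not derivable.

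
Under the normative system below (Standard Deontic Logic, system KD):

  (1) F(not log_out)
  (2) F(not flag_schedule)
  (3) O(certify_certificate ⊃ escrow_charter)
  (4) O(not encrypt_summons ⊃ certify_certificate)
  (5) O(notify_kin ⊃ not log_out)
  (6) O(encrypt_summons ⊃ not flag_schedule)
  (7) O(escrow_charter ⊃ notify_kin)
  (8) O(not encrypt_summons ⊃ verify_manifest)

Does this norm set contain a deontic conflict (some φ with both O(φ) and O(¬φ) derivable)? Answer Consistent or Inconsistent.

Inconsistent

F(not log_out) at premise 1 means O(log_out).
Premise 5 is O(notify_kin ⊃ not log_out); contrapositively O(log_out ⊃ not notify_kin). Since O(log_out) holds, K gives O(not notify_kin).
The contrapositive of premise 7 (O(escrow_charter ⊃ notify_kin)) is O(not notify_kin ⊃ not escrow_charter), and O(not notify_kin) is already established, so O(not escrow_charter).
Premise 3, O(certify_certificate ⊃ escrow_charter), contraposes to O(not escrow_charter ⊃ not certify_certificate); with O(not escrow_charter) we get O(not certify_certificate).
Premise 4 is O(not encrypt_summons ⊃ certify_certificate); contrapositively O(not certify_certificate ⊃ encrypt_summons). Since O(not certify_certificate) holds, K gives O(encrypt_summons).
Premise 6 is O(encrypt_summons ⊃ not flag_schedule); since O(encrypt_summons), deontic closure gives O(not flag_schedule).
Yet premise 2 is F(not flag_schedule), i.e. O(flag_schedule).
We now have both O(not flag_schedule) and O(flag_schedule) — flag_schedule is simultaneously obligatory and forbidden, violating the D-axiom.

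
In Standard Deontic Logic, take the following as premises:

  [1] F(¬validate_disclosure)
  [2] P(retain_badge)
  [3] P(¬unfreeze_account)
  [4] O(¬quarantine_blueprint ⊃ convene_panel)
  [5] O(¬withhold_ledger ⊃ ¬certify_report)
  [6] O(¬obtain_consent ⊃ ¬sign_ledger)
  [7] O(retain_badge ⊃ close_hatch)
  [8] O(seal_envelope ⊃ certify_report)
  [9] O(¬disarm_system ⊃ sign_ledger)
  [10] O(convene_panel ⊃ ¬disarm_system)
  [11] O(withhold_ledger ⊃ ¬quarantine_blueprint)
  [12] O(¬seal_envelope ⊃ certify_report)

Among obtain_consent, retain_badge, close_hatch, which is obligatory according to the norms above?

obtain_consent

Premises 8 and 12 are O(seal_envelope ⊃ certify_report) and O(¬seal_envelope ⊃ certify_report); every ideal world satisfies seal_envelope or ¬seal_envelope, so in either case certify_report holds — hence O(certify_report).
Premise 5 is O(¬withhold_ledger ⊃ ¬certify_report); contrapositively O(certify_report ⊃ withhold_ledger). Since O(certify_report) holds, K gives O(withhold_ledger).
Premise 11 is O(withhold_ledger ⊃ ¬quarantine_blueprint); since O(withhold_ledger), deontic closure gives O(¬quarantine_blueprint).
Applying K to premise 4 (O(¬quarantine_blueprint ⊃ convene_panel)) and O(¬quarantine_blueprint) yields O(convene_panel).
With premise 10, O(convene_panel ⊃ ¬disarm_system), the K-axiom yields O(¬disarm_system).
With premise 9, O(¬disarm_system ⊃ sign_ledger), the K-axiom yields O(sign_ledger).
The contrapositive of premise 6 (O(¬obtain_consent ⊃ ¬sign_ledger)) is O(sign_ledger ⊃ obtain_consent), and O(sign_ledger) is already established, so O(obtain_consent).
So O(obtain_consent) holds — obtain_consent is obligatory. None of the other listed options is made obligatory by any chain of premises.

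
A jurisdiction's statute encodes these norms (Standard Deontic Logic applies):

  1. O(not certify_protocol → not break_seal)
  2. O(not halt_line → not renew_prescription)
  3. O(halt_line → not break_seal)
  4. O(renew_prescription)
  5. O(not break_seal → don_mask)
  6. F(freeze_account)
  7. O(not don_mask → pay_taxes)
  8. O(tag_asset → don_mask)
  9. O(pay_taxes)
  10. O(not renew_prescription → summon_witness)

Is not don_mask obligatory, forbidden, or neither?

Premise 4 states O(renew_prescription) outright.
The contrapositive of premise 2 (O(not halt_line → not renew_prescription)) is O(renew_prescription → halt_line), and O(renew_prescription) is already established, so O(halt_line).
Applying K to premise 3 (O(halt_line → not break_seal)) and O(halt_line) yields O(not break_seal).
Premise 5 is O(not break_seal → don_mask); since O(not break_seal), deontic closure gives O(don_mask).
Premises 1, 6, 7, 8, 9, 10 do not contribute to this derivation.
Thus O(don_mask), which is F(not don_mask): not don_mask is forbidden.

Forbidden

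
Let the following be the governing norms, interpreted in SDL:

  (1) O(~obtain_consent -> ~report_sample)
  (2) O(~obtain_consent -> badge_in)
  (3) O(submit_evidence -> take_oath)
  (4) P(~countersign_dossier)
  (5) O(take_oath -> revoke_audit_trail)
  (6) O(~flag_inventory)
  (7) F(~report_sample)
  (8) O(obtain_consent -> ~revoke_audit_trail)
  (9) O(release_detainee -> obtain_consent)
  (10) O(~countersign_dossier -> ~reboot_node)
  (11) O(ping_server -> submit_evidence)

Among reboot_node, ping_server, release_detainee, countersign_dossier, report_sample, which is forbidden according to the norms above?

ping_server

Premise 7 is F(~report_sample), i.e. O(report_sample).
Premise 1 is O(~obtain_consent -> ~report_sample); contrapositively O(report_sample -> obtain_consent). Since O(report_sample) holds, K gives O(obtain_consent).
With premise 8, O(obtain_consent -> ~revoke_audit_trail), the K-axiom yields O(~revoke_audit_trail).
Premise 5 is O(take_oath -> revoke_audit_trail); contrapositively O(~revoke_audit_trail -> ~take_oath). Since O(~revoke_audit_trail) holds, K gives O(~take_oath).
Premise 3 is O(submit_evidence -> take_oath); contrapositively O(~take_oath -> ~submit_evidence). Since O(~take_oath) holds, K gives O(~submit_evidence).
The contrapositive of premise 11 (O(ping_server -> submit_evidence)) is O(~submit_evidence -> ~ping_server), and O(~submit_evidence) is already established, so O(~ping_server).
So O(~ping_server) holds, i.e. ping_server is forbidden. None of the other listed options is forbidden under the premises.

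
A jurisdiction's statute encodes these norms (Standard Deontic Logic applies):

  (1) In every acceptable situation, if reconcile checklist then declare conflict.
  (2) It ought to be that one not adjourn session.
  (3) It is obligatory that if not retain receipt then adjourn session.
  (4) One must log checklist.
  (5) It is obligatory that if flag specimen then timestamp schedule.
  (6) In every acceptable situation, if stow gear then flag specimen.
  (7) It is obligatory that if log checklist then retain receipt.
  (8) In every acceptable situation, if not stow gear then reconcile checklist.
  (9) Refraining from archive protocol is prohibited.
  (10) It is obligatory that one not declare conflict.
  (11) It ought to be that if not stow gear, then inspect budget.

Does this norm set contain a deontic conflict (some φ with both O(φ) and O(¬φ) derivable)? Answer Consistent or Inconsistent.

Premise 3 is O(¬retain_receipt → adjourn_session), but O(¬retain_receipt) is not derivable from the premises, so it does not yield O(adjourn_session).
So O(adjourn_session) is not derivable, and the apparent clash with O(¬adjourn_session) does not arise.
A world satisfying every obligation exists (e.g. adjourn_session=false, archive_protocol=true, declare_conflict=false, flag_specimen=true, inspect_budget=false, log_checklist=true, reconcile_checklist=false, retain_receipt=true, stow_gear=true, timestamp_schedule=true); no atom is both obligatory and forbidden, so the set is consistent.

Consistent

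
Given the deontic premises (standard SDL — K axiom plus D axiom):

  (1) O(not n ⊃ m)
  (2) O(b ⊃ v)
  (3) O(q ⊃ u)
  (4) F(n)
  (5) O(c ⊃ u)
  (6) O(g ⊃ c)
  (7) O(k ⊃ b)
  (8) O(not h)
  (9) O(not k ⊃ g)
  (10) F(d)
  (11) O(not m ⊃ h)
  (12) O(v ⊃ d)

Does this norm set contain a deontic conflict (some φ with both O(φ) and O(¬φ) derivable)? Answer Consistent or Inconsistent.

Consistent

Premise 11 is O(not m ⊃ h), but O(not m) is not derivable from the premises, so it does not yield O(h).
So O(h) is not derivable, and the apparent clash with O(not h) does not arise.
A world satisfying every obligation exists (e.g. b=false, c=true, d=false, g=true, h=false, k=false, m=true, n=false, q=false, u=true, v=false); no atom is both obligatory and forbidden, so the set is consistent.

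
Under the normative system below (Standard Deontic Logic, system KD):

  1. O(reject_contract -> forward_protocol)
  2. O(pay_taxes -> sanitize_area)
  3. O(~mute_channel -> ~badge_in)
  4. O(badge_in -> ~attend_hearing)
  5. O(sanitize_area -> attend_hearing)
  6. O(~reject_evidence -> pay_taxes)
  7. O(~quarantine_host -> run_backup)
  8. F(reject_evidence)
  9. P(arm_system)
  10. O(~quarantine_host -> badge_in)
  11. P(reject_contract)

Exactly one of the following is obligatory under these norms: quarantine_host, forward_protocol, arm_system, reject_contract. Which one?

quarantine_host

Premise 8, F(reject_evidence), is equivalent to O(~reject_evidence).
Premise 6 is O(~reject_evidence -> pay_taxes); since O(~reject_evidence), deontic closure gives O(pay_taxes).
With premise 2, O(pay_taxes -> sanitize_area), the K-axiom yields O(sanitize_area).
Premise 5 is O(sanitize_area -> attend_hearing); since O(sanitize_area), deontic closure gives O(attend_hearing).
Premise 4, O(badge_in -> ~attend_hearing), contraposes to O(attend_hearing -> ~badge_in); with O(attend_hearing) we get O(~badge_in).
Premise 10 is O(~quarantine_host -> badge_in); contrapositively O(~badge_in -> quarantine_host). Since O(~badge_in) holds, K gives O(quarantine_host).
So O(quarantine_host) holds — quarantine_host is obligatory. None of the other listed options is made obligatory by any chain of premises.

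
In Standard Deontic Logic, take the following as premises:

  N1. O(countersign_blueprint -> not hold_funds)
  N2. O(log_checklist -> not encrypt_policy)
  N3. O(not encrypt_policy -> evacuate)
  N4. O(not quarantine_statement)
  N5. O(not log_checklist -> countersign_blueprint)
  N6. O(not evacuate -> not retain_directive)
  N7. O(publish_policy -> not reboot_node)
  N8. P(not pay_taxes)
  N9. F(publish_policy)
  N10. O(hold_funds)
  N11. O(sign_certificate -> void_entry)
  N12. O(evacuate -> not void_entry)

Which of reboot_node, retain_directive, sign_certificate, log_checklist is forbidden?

sign_certificate

Premise 10 gives O(hold_funds).
Premise 1 is O(countersign_blueprint -> not hold_funds); contrapositively O(hold_funds -> not countersign_blueprint). Since O(hold_funds) holds, K gives O(not countersign_blueprint).
Premise 5, O(not log_checklist -> countersign_blueprint), contraposes to O(not countersign_blueprint -> log_checklist); with O(not countersign_blueprint) we get O(log_checklist).
Applying K to premise 2 (O(log_checklist -> not encrypt_policy)) and O(log_checklist) yields O(not encrypt_policy).
Premise 3 is O(not encrypt_policy -> evacuate); since O(not encrypt_policy), deontic closure gives O(evacuate).
With premise 12, O(evacuate -> not void_entry), the K-axiom yields O(not void_entry).
Premise 11 is O(sign_certificate -> void_entry); contrapositively O(not void_entry -> not sign_certificate). Since O(not void_entry) holds, K gives O(not sign_certificate).
So O(not sign_certificate) holds, i.e. sign_certificate is forbidden. None of the other listed options is forbidden under the premises.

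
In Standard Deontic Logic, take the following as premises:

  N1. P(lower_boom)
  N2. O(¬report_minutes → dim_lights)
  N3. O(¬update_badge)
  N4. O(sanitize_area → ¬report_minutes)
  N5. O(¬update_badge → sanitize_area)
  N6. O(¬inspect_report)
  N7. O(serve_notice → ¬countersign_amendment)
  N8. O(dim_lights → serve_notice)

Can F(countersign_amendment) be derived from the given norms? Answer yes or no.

Premise 3 states O(¬update_badge) outright.
From O(¬update_badge) and premise 5, O(¬update_badge → sanitize_area), we obtain O(sanitize_area).
Applying K to premise 4 (O(sanitize_area → ¬report_minutes)) and O(sanitize_area) yields O(¬report_minutes).
From O(¬report_minutes) and premise 2, O(¬report_minutes → dim_lights), we obtain O(dim_lights).
From O(dim_lights) and premise 8, O(dim_lights → serve_notice), we obtain O(serve_notice).
With premise 7, O(serve_notice → ¬countersign_amendment), the K-axiom yields O(¬countersign_amendment).
Premises 1, 6 do not contribute to this derivation.
So O(¬countersign_amendment) holds, i.e. F(countersign_amendment). The claim follows.

Yes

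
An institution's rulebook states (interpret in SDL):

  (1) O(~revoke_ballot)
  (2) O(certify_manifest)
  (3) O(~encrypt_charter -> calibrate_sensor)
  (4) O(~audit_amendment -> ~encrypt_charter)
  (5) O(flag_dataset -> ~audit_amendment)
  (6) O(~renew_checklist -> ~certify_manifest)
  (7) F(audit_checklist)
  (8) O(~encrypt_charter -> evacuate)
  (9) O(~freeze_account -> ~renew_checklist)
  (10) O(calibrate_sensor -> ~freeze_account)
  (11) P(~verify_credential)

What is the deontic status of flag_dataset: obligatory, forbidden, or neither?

Premise 2 gives O(certify_manifest).
The contrapositive of premise 6 (O(~renew_checklist -> ~certify_manifest)) is O(certify_manifest -> renew_checklist), and O(certify_manifest) is already established, so O(renew_checklist).
The contrapositive of premise 9 (O(~freeze_account -> ~renew_checklist)) is O(renew_checklist -> freeze_account), and O(renew_checklist) is already established, so O(freeze_account).
Premise 10 is O(calibrate_sensor -> ~freeze_account); contrapositively O(freeze_account -> ~calibrate_sensor). Since O(freeze_account) holds, K gives O(~calibrate_sensor).
Premise 3, O(~encrypt_charter -> calibrate_sensor), contraposes to O(~calibrate_sensor -> encrypt_charter); with O(~calibrate_sensor) we get O(encrypt_charter).
Premise 4, O(~audit_amendment -> ~encrypt_charter), contraposes to O(encrypt_charter -> audit_amendment); with O(encrypt_charter) we get O(audit_amendment).
Premise 5, O(flag_dataset -> ~audit_amendment), contraposes to O(audit_amendment -> ~flag_dataset); with O(audit_amendment) we get O(~flag_dataset).
Premises 1, 7, 8, 11 do not contribute to this derivation.
Thus O(~flag_dataset), which is F(flag_dataset): flag_dataset is forbidden.

Forbidden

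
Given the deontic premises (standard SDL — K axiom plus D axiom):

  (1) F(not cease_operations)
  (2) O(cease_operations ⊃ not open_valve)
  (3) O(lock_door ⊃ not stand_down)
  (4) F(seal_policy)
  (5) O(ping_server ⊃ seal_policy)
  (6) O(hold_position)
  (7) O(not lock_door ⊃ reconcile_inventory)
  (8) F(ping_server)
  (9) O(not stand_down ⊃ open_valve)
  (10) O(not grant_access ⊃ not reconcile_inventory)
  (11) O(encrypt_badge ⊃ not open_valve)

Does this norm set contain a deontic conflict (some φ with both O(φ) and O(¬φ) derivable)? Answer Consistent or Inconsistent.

Premise 5 is O(ping_server ⊃ seal_policy), but O(ping_server) is not derivable from the premises, so it does not yield O(seal_policy).
So O(seal_policy) is not derivable, and the apparent clash with O(not seal_policy) does not arise.
A world satisfying every obligation exists (e.g. cease_operations=true, encrypt_badge=false, grant_access=true, hold_position=true, lock_door=false, open_valve=false, ping_server=false, reconcile_inventory=true, seal_policy=false, stand_down=true); no atom is both obligatory and forbidden, so the set is consistent.

Consistent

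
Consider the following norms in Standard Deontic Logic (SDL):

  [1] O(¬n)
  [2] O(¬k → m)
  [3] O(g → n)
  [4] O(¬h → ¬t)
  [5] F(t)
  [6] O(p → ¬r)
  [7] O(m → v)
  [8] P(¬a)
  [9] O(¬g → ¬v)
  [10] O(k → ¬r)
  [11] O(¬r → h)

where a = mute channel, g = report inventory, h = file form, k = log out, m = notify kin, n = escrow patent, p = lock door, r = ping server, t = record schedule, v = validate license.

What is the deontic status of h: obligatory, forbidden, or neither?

Obligatory

From premise 1 we have O(¬n).
Premise 3, O(g → n), contraposes to O(¬n → ¬g); with O(¬n) we get O(¬g).
Premise 9 is O(¬g → ¬v); since O(¬g), deontic closure gives O(¬v).
Premise 7, O(m → v), contraposes to O(¬v → ¬m); with O(¬v) we get O(¬m).
The contrapositive of premise 2 (O(¬k → m)) is O(¬m → k), and O(¬m) is already established, so O(k).
With premise 10, O(k → ¬r), the K-axiom yields O(¬r).
From O(¬r) and premise 11, O(¬r → h), we obtain O(h).
Premises 4, 5, 6, 8 do not contribute to this derivation.
Hence h is obligatory.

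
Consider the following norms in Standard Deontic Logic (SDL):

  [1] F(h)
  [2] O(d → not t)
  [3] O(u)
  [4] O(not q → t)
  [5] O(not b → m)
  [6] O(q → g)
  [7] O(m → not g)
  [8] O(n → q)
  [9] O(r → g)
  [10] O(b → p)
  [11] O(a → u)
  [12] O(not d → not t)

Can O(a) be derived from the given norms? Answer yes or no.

No

Premise 11 is O(a → u); even if O(u) held, inferring O(a) would be affirming the consequent — invalid.
No other premise forces O(a). An ideal world satisfying every premise can still have a false, so O(a) is not derivable.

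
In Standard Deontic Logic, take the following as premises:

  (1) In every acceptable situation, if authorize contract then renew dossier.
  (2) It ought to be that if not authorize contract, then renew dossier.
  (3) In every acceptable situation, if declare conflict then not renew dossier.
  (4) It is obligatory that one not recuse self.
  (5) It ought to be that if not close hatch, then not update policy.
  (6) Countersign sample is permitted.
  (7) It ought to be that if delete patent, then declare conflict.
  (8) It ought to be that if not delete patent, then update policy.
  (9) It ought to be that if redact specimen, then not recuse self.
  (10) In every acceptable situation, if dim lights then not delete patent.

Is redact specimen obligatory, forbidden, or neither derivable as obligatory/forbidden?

Premise 9 is O(redact_specimen → ¬recuse_self); even if O(¬recuse_self) held, inferring O(redact_specimen) would be affirming the consequent — invalid.
No premise or chain of K-axiom applications forces O(redact_specimen), and none forces O(¬redact_specimen). So redact_specimen is neither obligatory nor forbidden under these norms.

Neither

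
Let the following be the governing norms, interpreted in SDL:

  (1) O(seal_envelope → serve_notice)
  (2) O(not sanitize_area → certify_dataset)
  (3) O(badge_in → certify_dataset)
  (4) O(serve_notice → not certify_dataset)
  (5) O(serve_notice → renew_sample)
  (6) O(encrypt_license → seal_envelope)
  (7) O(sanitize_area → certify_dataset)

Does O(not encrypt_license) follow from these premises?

Premises 2 and 7 are O(not sanitize_area → certify_dataset) and O(sanitize_area → certify_dataset); every ideal world satisfies not sanitize_area or sanitize_area, so in either case certify_dataset holds — hence O(certify_dataset).
Premise 4, O(serve_notice → not certify_dataset), contraposes to O(certify_dataset → not serve_notice); with O(certify_dataset) we get O(not serve_notice).
Premise 1, O(seal_envelope → serve_notice), contraposes to O(not serve_notice → not seal_envelope); with O(not serve_notice) we get O(not seal_envelope).
Premise 6 is O(encrypt_license → seal_envelope); contrapositively O(not seal_envelope → not encrypt_license). Since O(not seal_envelope) holds, K gives O(not encrypt_license).
Premises 3, 5 do not contribute to this derivation.
So O(not encrypt_license) follows.

Yes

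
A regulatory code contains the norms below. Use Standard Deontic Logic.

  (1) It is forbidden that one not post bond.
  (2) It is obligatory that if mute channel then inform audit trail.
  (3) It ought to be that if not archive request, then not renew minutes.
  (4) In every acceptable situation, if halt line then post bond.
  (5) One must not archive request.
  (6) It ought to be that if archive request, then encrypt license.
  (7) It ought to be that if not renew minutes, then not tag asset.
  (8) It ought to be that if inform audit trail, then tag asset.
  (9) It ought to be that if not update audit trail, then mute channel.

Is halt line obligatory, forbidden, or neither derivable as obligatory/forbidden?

Neither

Premise 4 is O(halt_line → post_bond); even if O(post_bond) held, inferring O(halt_line) would be affirming the consequent — invalid.
No premise or chain of K-axiom applications forces O(halt_line), and none forces O(¬halt_line). So halt_line is neither obligatory nor forbidden under these norms.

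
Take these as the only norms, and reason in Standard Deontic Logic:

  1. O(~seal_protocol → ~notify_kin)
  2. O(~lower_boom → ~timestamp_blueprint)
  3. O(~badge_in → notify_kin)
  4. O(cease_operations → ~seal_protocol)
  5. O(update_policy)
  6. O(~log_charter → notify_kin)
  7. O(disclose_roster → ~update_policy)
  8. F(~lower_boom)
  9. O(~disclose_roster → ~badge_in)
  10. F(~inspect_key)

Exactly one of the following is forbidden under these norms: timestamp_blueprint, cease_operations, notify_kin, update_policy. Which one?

From premise 5 we have O(update_policy).
Premise 7, O(disclose_roster → ~update_policy), contraposes to O(update_policy → ~disclose_roster); with O(update_policy) we get O(~disclose_roster).
Premise 9 is O(~disclose_roster → ~badge_in); since O(~disclose_roster), deontic closure gives O(~badge_in).
Premise 3 is O(~badge_in → notify_kin); since O(~badge_in), deontic closure gives O(notify_kin).
The contrapositive of premise 1 (O(~seal_protocol → ~notify_kin)) is O(notify_kin → seal_protocol), and O(notify_kin) is already established, so O(seal_protocol).
The contrapositive of premise 4 (O(cease_operations → ~seal_protocol)) is O(seal_protocol → ~cease_operations), and O(seal_protocol) is already established, so O(~cease_operations).
So O(~cease_operations) holds, i.e. cease_operations is forbidden. None of the other listed options is forbidden under the premises.

cease_operations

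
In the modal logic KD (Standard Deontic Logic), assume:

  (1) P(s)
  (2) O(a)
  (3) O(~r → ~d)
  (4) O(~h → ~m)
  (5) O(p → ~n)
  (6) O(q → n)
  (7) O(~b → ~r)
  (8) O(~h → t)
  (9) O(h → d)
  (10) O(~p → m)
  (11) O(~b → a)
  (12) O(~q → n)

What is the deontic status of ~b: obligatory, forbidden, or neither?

By case analysis on ~q: premise 12 gives O(~q → n) and premise 6 gives O(q → n), so O(n) either way.
Premise 5, O(p → ~n), contraposes to O(n → ~p); with O(n) we get O(~p).
From O(~p) and premise 10, O(~p → m), we obtain O(m).
Premise 4, O(~h → ~m), contraposes to O(m → h); with O(m) we get O(h).
Applying K to premise 9 (O(h → d)) and O(h) yields O(d).
The contrapositive of premise 3 (O(~r → ~d)) is O(d → r), and O(d) is already established, so O(r).
The contrapositive of premise 7 (O(~b → ~r)) is O(r → b), and O(r) is already established, so O(b).
Premises 1, 2, 8, 11 do not contribute to this derivation.
Thus O(b), which is F(~b): ~b is forbidden.

Forbidden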